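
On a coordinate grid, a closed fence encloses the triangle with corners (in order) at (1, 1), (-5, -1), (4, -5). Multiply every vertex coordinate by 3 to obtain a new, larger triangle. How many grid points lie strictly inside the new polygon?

By the shoelace formula, twice the signed area is |(1·(-1) − (-5)·1) + ((-5)·(-5) − 4·(-1)) + (4·1 − 1·(-5))| = 42, so the area is 21.
The number of boundary lattice points is Σ gcd(|Δx|,|Δy|) = gcd(6,2) + gcd(9,4) + gcd(3,6) = 2+1+3 = 6.
Scaling by 3 multiplies the area by 3² = 9 (so the new area is 189) and multiplies the boundary lattice-point count by 3, giving 18.
By Pick's theorem, the interior count of the dilated polygon is 189 − 18/2 + 1 = 181.

181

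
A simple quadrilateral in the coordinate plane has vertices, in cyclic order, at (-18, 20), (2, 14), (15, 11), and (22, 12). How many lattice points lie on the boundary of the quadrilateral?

The number of boundary lattice points is Σ gcd(|Δx|,|Δy|) = gcd(20,6) + gcd(13,3) + gcd(7,1) + gcd(40,8) = 2+1+1+8 = 12.

12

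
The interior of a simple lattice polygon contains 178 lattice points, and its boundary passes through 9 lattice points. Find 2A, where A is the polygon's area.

By Pick's theorem, A = I + B/2 − 1 = 178 + 9/2 − 1 = 363/2.
Hence 2A = 363.

363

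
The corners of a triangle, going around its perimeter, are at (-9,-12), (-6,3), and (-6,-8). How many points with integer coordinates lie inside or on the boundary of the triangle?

Using the shoelace formula, 2A = |[(-9)·3 − (-6)·(-12)] + [(-6)·(-8) − (-6)·3] + [(-6)·(-12) − (-9)·(-8)]| = 33, so the area is 33/2.
The number of boundary lattice points is Σ gcd(|Δx|,|Δy|) = gcd(3,15) + gcd(0,11) + gcd(3,4) = 3+11+1 = 15.
Pick's theorem gives I = A − B/2 + 1 = 33/2 − 15/2 + 1 = 10, so the closed region contains I + B = 10 + 15 = 25 lattice points.

25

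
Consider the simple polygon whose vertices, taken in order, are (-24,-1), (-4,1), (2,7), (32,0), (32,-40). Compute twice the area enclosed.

The shoelace formula gives twice the area as |[(-24)·1 − (-4)·(-1)] + [(-4)·7 − 2·1] + [2·0 − 32·7] + [32·(-40) − 32·0] + [32·(-1) − (-24)·(-40)]| = 2554, so the area is 1277.

2554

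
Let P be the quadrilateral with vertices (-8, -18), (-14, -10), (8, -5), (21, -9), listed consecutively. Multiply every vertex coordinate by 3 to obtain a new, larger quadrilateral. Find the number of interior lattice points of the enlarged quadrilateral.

1969

Using the shoelace formula, 2A = |((-8)·(-10) − (-14)·(-18)) + ((-14)·(-5) − 8·(-10)) + (8·(-9) − 21·(-5)) + (21·(-18) − (-8)·(-9))| = 439, so the area is 219.5.
The number of boundary lattice points is Σ gcd(|Δx|,|Δy|) = gcd(6,8) + gcd(22,5) + gcd(13,4) + gcd(29,9) = 2+1+1+1 = 5.
Scaling by 3 multiplies the area by 3² = 9 (so the new area is 1975.5) and multiplies the boundary lattice-point count by 3, giving 15.
By Pick's theorem, the interior count of the dilated polygon is 1975.5 − 15/2 + 1 = 1969.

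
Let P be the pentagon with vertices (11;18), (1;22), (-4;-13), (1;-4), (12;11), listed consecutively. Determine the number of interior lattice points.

237

The shoelace formula gives twice the area as |[11·22 − 1·18] + [1·(-13) − (-4)·22] + [(-4)·(-4) − 1·(-13)] + [1·11 − 12·(-4)] + [12·18 − 11·11]| = 482, so the area is 241.
Summing gcd(|Δx|,|Δy|) over the edges gives the boundary count: gcd(10,4) + gcd(5,35) + gcd(5,9) + gcd(11,15) + gcd(1,7) = 2+5+1+1+1 = 10.
Pick's theorem gives I = A − B/2 + 1 = 241 − 10/2 + 1 = 237.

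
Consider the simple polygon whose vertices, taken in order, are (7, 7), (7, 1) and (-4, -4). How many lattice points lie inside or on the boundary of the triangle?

Using the shoelace formula, 2A = |(7·1 − 7·7) + (7·(-4) − (-4)·1) + ((-4)·7 − 7·(-4))| = 66, so the area is 33.
The number of boundary lattice points is Σ gcd(|Δx|,|Δy|) = gcd(0,6) + gcd(11,5) + gcd(11,11) = 6+1+11 = 18.
Pick's theorem gives I = A − B/2 + 1 = 33 − 18/2 + 1 = 25, so the closed region contains I + B = 25 + 18 = 43 lattice points.

43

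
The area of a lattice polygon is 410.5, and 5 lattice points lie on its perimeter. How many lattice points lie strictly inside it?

Pick's theorem A = I + B/2 − 1 rearranges to I = A − B/2 + 1 = 410.5 − 5/2 + 1 = 409.

409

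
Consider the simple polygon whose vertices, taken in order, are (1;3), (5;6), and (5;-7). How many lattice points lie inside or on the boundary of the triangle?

35

Using the shoelace formula, 2A = |[1·6 − 5·3] + [5·(-7) − 5·6] + [5·3 − 1·(-7)]| = 52, so the area is 26.
Summing gcd(|Δx|,|Δy|) over the edges gives the boundary count: gcd(4,3) + gcd(0,13) + gcd(4,10) = 1+13+2 = 16.
Pick's theorem gives I = A − B/2 + 1 = 26 − 16/2 + 1 = 19, so the closed region contains I + B = 19 + 16 = 35 lattice points.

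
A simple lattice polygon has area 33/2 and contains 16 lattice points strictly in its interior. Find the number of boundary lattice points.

Pick's theorem gives A = I + B/2 − 1, so B = 2(A − I + 1) = 2(33/2 − 16 + 1) = 3.

3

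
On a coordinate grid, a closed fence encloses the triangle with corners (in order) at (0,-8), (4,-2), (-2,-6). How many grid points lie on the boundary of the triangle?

6

The number of boundary lattice points is Σ gcd(|Δx|,|Δy|) = gcd(4,6) + gcd(6,4) + gcd(2,2) = 2+2+2 = 6.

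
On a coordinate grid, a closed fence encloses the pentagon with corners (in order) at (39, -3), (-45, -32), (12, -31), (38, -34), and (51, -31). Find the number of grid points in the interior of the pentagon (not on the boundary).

The shoelace formula gives twice the area as |[39·(-32) − (-45)·(-3)] + [(-45)·(-31) − 12·(-32)] + [12·(-34) − 38·(-31)] + [38·(-31) − 51·(-34)] + [51·(-3) − 39·(-31)]| = 2778, so the area is 1389.
Along each edge there are gcd(|Δx|,|Δy|)+1 lattice points, so counting each shared vertex once the boundary has gcd(84,29) + gcd(57,1) + gcd(26,3) + gcd(13,3) + gcd(12,28) = 1+1+1+1+4 = 8.
By Pick's theorem A = I + B/2 − 1, so I = 1389 − 8/2 + 1 = 1386.

1386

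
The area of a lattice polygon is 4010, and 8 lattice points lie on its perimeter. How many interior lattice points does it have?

4007

From Pick's theorem, I = A − B/2 + 1 = 4010 − 8/2 + 1 = 4007.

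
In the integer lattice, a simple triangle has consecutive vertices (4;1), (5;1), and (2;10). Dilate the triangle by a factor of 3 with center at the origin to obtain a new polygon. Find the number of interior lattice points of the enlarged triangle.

34

By the shoelace formula, twice the signed area is |[4·1 − 5·1] + [5·10 − 2·1] + [2·1 − 4·10]| = 9, so the area is 9/2.
Along each edge there are gcd(|Δx|,|Δy|)+1 lattice points, so counting each shared vertex once the boundary has gcd(1,0) + gcd(3,9) + gcd(2,9) = 1+3+1 = 5.
Scaling by 3 multiplies the area by 3² = 9 (so the new area is 81/2) and multiplies the boundary lattice-point count by 3, giving 15.
By Pick's theorem, the interior count of the dilated polygon is 81/2 − 15/2 + 1 = 34.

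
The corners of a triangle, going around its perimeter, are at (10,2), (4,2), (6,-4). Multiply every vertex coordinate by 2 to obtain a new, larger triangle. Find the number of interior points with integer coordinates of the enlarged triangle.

63

The shoelace formula gives twice the area as |[10·2 − 4·2] + [4·(-4) − 6·2] + [6·2 − 10·(-4)]| = 36, so the area is 18.
Summing gcd(|Δx|,|Δy|) over the edges gives the boundary count: gcd(6,0) + gcd(2,6) + gcd(4,6) = 6+2+2 = 10.
Scaling by 2 multiplies the area by 2² = 4 (so the new area is 72) and multiplies the boundary lattice-point count by 2, giving 20.
By Pick's theorem, the interior count of the dilated polygon is 72 − 20/2 + 1 = 63.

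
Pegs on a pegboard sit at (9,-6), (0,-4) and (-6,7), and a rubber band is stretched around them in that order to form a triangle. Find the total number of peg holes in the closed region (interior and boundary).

46

The shoelace formula gives twice the area as |(9·(-4) − 0·(-6)) + (0·7 − (-6)·(-4)) + ((-6)·(-6) − 9·7)| = 87, so the area is 43.5.
Along each edge there are gcd(|Δx|,|Δy|)+1 lattice points, so counting each shared vertex once the boundary has gcd(9,2) + gcd(6,11) + gcd(15,13) = 1+1+1 = 3.
Pick's theorem gives I = A − B/2 + 1 = 43.5 − 3/2 + 1 = 43, so the closed region contains I + B = 43 + 3 = 46 lattice points.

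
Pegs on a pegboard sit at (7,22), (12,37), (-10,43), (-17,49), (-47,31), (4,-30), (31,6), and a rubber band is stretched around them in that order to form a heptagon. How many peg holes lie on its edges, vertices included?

The number of boundary lattice points is Σ gcd(|Δx|,|Δy|) = gcd(5,15) + gcd(22,6) + gcd(7,6) + gcd(30,18) + gcd(51,61) + gcd(27,36) + gcd(24,16) = 5+2+1+6+1+9+8 = 32.

32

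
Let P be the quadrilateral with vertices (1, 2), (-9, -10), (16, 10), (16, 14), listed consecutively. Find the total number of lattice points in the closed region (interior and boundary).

88

The shoelace formula gives twice the area as |[1·(-10) − (-9)·2] + [(-9)·10 − 16·(-10)] + [16·14 − 16·10] + [16·2 − 1·14]| = 160, so the area is 80.
Summing gcd(|Δx|,|Δy|) over the edges gives the boundary count: gcd(10,12) + gcd(25,20) + gcd(0,4) + gcd(15,12) = 2+5+4+3 = 14.
Pick's theorem gives I = A − B/2 + 1 = 80 − 14/2 + 1 = 74, so the closed region contains I + B = 74 + 14 = 88 lattice points.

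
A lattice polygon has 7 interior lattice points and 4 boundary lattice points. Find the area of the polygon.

8

Pick's theorem states A = I + B/2 − 1, so A = 7 + 4/2 − 1 = 8.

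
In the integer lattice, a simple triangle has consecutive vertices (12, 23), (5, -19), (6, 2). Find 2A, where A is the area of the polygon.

Using the shoelace formula, 2A = |(12·(-19) − 5·23) + (5·2 − 6·(-19)) + (6·23 − 12·2)| = 105, so the area is 105/2.

105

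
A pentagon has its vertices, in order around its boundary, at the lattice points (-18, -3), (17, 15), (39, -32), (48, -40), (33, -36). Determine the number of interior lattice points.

The shoelace formula gives twice the area as |((-18)·15 − 17·(-3)) + (17·(-32) − 39·15) + (39·(-40) − 48·(-32)) + (48·(-36) − 33·(-40)) + (33·(-3) − (-18)·(-36))| = 2527, so the area is 2527/2.
The number of boundary lattice points is Σ gcd(|Δx|,|Δy|) = gcd(35,18) + gcd(22,47) + gcd(9,8) + gcd(15,4) + gcd(51,33) = 1+1+1+1+3 = 7.
Pick's theorem gives I = A − B/2 + 1 = 2527/2 − 7/2 + 1 = 1261.

1261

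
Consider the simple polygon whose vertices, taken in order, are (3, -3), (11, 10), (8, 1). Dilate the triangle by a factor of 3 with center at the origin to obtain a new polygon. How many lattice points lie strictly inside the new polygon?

142

The shoelace formula gives twice the area as |(3·10 − 11·(-3)) + (11·1 − 8·10) + (8·(-3) − 3·1)| = 33, so the area is 33/2.
Summing gcd(|Δx|,|Δy|) over the edges gives the boundary count: gcd(8,13) + gcd(3,9) + gcd(5,4) = 1+3+1 = 5.
Scaling by 3 multiplies the area by 3² = 9 (so the new area is 148.5) and multiplies the boundary lattice-point count by 3, giving 15.
By Pick's theorem, the interior count of the dilated polygon is 148.5 − 15/2 + 1 = 142.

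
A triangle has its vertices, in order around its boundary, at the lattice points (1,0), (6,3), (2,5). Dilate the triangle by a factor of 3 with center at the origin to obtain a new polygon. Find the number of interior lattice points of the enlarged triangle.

Using the shoelace formula, 2A = |(1·3 − 6·0) + (6·5 − 2·3) + (2·0 − 1·5)| = 22, so the area is 11.
The number of boundary lattice points is Σ gcd(|Δx|,|Δy|) = gcd(5,3) + gcd(4,2) + gcd(1,5) = 1+2+1 = 4.
Scaling by 3 multiplies the area by 3² = 9 (so the new area is 99) and multiplies the boundary lattice-point count by 3, giving 12.
By Pick's theorem, the interior count of the dilated polygon is 99 − 12/2 + 1 = 94.

94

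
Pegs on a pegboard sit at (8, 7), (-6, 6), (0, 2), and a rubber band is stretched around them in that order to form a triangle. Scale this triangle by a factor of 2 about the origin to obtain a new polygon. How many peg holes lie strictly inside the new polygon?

121

By the shoelace formula, twice the signed area is |[8·6 − (-6)·7] + [(-6)·2 − 0·6] + [0·7 − 8·2]| = 62, so the area is 31.
Along each edge there are gcd(|Δx|,|Δy|)+1 lattice points, so counting each shared vertex once the boundary has gcd(14,1) + gcd(6,4) + gcd(8,5) = 1+2+1 = 4.
Scaling by 2 multiplies the area by 2² = 4 (so the new area is 124) and multiplies the boundary lattice-point count by 2, giving 8.
By Pick's theorem, the interior count of the dilated polygon is 124 − 8/2 + 1 = 121.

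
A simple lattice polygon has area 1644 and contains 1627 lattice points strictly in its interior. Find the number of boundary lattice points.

36

Pick's theorem gives A = I + B/2 − 1, so B = 2(A − I + 1) = 2(1644 − 1627 + 1) = 36.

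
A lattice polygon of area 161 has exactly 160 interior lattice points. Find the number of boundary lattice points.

4

Pick's theorem gives A = I + B/2 − 1, so B = 2(A − I + 1) = 2(161 − 160 + 1) = 4.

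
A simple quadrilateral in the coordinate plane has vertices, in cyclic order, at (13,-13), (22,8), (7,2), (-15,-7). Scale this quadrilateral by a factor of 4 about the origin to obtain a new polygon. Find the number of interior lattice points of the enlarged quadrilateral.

5143

Using the shoelace formula, 2A = |(13·8 − 22·(-13)) + (22·2 − 7·8) + (7·(-7) − (-15)·2) + ((-15)·(-13) − 13·(-7))| = 645, so the area is 322.5.
Along each edge there are gcd(|Δx|,|Δy|)+1 lattice points, so counting each shared vertex once the boundary has gcd(9,21) + gcd(15,6) + gcd(22,9) + gcd(28,6) = 3+3+1+2 = 9.
Scaling by 4 multiplies the area by 4² = 16 (so the new area is 5160) and multiplies the boundary lattice-point count by 4, giving 36.
By Pick's theorem, the interior count of the dilated polygon is 5160 − 36/2 + 1 = 5143.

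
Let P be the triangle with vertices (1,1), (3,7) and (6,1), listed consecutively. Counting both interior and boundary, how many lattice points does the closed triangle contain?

21

By the shoelace formula, twice the signed area is |[1·7 − 3·1] + [3·1 − 6·7] + [6·1 − 1·1]| = 30, so the area is 15.
The number of boundary lattice points is Σ gcd(|Δx|,|Δy|) = gcd(2,6) + gcd(3,6) + gcd(5,0) = 2+3+5 = 10.
Pick's theorem gives I = A − B/2 + 1 = 15 − 10/2 + 1 = 11, so the closed region contains I + B = 11 + 10 = 21 lattice points.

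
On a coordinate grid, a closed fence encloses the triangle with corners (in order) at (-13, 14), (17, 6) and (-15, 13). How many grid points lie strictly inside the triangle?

The shoelace formula gives twice the area as |[(-13)·6 − 17·14] + [17·13 − (-15)·6] + [(-15)·14 − (-13)·13]| = 46, so the area is 23.
The number of boundary lattice points is Σ gcd(|Δx|,|Δy|) = gcd(30,8) + gcd(32,7) + gcd(2,1) = 2+1+1 = 4.
Pick's theorem gives I = A − B/2 + 1 = 23 − 4/2 + 1 = 22.

22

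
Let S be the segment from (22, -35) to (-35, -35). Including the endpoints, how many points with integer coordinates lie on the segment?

58

The number of lattice points on a segment between lattice points is gcd(|Δx|,|Δy|) + 1 = gcd(57,0) + 1 = 57 + 1 = 58.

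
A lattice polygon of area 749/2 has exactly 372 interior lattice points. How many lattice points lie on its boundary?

7

Pick's theorem gives A = I + B/2 − 1, so B = 2(A − I + 1) = 2(749/2 − 372 + 1) = 7.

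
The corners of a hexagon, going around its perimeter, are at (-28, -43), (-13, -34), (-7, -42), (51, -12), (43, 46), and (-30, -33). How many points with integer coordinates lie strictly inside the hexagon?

3053

The shoelace formula gives twice the area as |((-28)·(-34) − (-13)·(-43)) + ((-13)·(-42) − (-7)·(-34)) + ((-7)·(-12) − 51·(-42)) + (51·46 − 43·(-12)) + (43·(-33) − (-30)·46) + ((-30)·(-43) − (-28)·(-33))| = 6116, so the area is 3058.
Summing gcd(|Δx|,|Δy|) over the edges gives the boundary count: gcd(15,9) + gcd(6,8) + gcd(58,30) + gcd(8,58) + gcd(73,79) + gcd(2,10) = 3+2+2+2+1+2 = 12.
By Pick's theorem A = I + B/2 − 1, so I = 3058 − 12/2 + 1 = 3053.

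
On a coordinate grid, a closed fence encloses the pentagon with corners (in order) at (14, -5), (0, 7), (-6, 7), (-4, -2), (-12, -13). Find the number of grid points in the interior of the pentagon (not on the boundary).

220

Using the shoelace formula, 2A = |[14·7 − 0·(-5)] + [0·7 − (-6)·7] + [(-6)·(-2) − (-4)·7] + [(-4)·(-13) − (-12)·(-2)] + [(-12)·(-5) − 14·(-13)]| = 450, so the area is 225.
The number of boundary lattice points is Σ gcd(|Δx|,|Δy|) = gcd(14,12) + gcd(6,0) + gcd(2,9) + gcd(8,11) + gcd(26,8) = 2+6+1+1+2 = 12.
Pick's theorem gives I = A − B/2 + 1 = 225 − 12/2 + 1 = 220.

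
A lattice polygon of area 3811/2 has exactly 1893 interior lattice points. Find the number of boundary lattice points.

27

Pick's theorem gives A = I + B/2 − 1, so B = 2(A − I + 1) = 2(3811/2 − 1893 + 1) = 27.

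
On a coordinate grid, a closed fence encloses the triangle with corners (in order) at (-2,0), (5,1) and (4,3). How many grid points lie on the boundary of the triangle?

5

The number of boundary lattice points is Σ gcd(|Δx|,|Δy|) = gcd(7,1) + gcd(1,2) + gcd(6,3) = 1+1+3 = 5.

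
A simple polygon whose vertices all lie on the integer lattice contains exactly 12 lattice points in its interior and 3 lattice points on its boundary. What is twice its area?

25

Pick's theorem states A = I + B/2 − 1, so A = 12 + 3/2 − 1 = 25/2.
Hence 2A = 25.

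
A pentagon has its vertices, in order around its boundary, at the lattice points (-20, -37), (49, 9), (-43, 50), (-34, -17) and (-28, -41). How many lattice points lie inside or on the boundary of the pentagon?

By the shoelace formula, twice the signed area is |[(-20)·9 − 49·(-37)] + [49·50 − (-43)·9] + [(-43)·(-17) − (-34)·50] + [(-34)·(-41) − (-28)·(-17)] + [(-28)·(-37) − (-20)·(-41)]| = 8035, so the area is 4017.5.
Summing gcd(|Δx|,|Δy|) over the edges gives the boundary count: gcd(69,46) + gcd(92,41) + gcd(9,67) + gcd(6,24) + gcd(8,4) = 23+1+1+6+4 = 35.
Pick's theorem gives I = A − B/2 + 1 = 4017.5 − 35/2 + 1 = 4001, so the closed region contains I + B = 4001 + 35 = 4036 lattice points.

4036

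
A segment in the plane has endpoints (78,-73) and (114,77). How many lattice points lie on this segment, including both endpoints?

The number of lattice points on a segment between lattice points is gcd(|Δx|,|Δy|) + 1 = gcd(36,150) + 1 = 6 + 1 = 7.

7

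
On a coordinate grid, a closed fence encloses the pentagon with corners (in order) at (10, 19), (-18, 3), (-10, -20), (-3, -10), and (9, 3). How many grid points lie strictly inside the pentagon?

509

The shoelace formula gives twice the area as |[10·3 − (-18)·19] + [(-18)·(-20) − (-10)·3] + [(-10)·(-10) − (-3)·(-20)] + [(-3)·3 − 9·(-10)] + [9·19 − 10·3]| = 1024, so the area is 512.
Summing gcd(|Δx|,|Δy|) over the edges gives the boundary count: gcd(28,16) + gcd(8,23) + gcd(7,10) + gcd(12,13) + gcd(1,16) = 4+1+1+1+1 = 8.
Pick's theorem gives I = A − B/2 + 1 = 512 − 8/2 + 1 = 509.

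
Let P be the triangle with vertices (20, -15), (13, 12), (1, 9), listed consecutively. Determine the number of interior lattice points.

By the shoelace formula, twice the signed area is |[20·12 − 13·(-15)] + [13·9 − 1·12] + [1·(-15) − 20·9]| = 345, so the area is 345/2.
Summing gcd(|Δx|,|Δy|) over the edges gives the boundary count: gcd(7,27) + gcd(12,3) + gcd(19,24) = 1+3+1 = 5.
Pick's theorem gives I = A − B/2 + 1 = 345/2 − 5/2 + 1 = 171.

171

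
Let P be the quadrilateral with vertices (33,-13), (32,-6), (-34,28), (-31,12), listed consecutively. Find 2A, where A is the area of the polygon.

By the shoelace formula, twice the signed area is |[33·(-6) − 32·(-13)] + [32·28 − (-34)·(-6)] + [(-34)·12 − (-31)·28] + [(-31)·(-13) − 33·12]| = 1377, so the area is 688.5.

1377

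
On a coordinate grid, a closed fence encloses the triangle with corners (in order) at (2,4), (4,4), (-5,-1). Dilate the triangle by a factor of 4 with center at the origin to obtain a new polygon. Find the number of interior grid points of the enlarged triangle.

Using the shoelace formula, 2A = |(2·4 − 4·4) + (4·(-1) − (-5)·4) + ((-5)·4 − 2·(-1))| = 10, so the area is 5.
Along each edge there are gcd(|Δx|,|Δy|)+1 lattice points, so counting each shared vertex once the boundary has gcd(2,0) + gcd(9,5) + gcd(7,5) = 2+1+1 = 4.
Scaling by 4 multiplies the area by 4² = 16 (so the new area is 80) and multiplies the boundary lattice-point count by 4, giving 16.
By Pick's theorem, the interior count of the dilated polygon is 80 − 16/2 + 1 = 73.

73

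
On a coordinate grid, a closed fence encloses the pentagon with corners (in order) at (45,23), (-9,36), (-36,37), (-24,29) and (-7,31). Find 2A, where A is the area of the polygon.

537

The shoelace formula gives twice the area as |(45·36 − (-9)·23) + ((-9)·37 − (-36)·36) + ((-36)·29 − (-24)·37) + ((-24)·31 − (-7)·29) + ((-7)·23 − 45·31)| = 537, so the area is 537/2.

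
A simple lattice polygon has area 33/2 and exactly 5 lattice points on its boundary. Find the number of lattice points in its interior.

From Pick's theorem, I = A − B/2 + 1 = 33/2 − 5/2 + 1 = 15.

15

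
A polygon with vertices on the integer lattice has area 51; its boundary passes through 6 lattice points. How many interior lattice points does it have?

From Pick's theorem, I = A − B/2 + 1 = 51 − 6/2 + 1 = 49.

49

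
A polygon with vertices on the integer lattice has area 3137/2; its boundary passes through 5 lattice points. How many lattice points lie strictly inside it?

1567

Pick's theorem A = I + B/2 − 1 rearranges to I = A − B/2 + 1 = 3137/2 − 5/2 + 1 = 1567.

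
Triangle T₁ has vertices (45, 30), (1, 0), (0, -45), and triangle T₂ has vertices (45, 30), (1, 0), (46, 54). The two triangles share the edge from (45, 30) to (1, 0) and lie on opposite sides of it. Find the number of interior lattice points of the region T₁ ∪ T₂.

The union is the simple quadrilateral with vertices (45, 30), (0, -45), (1, 0), (46, 54) in order.
By the shoelace formula, twice the signed area is |[45·(-45) − 0·30] + [0·0 − 1·(-45)] + [1·54 − 46·0] + [46·30 − 45·54]| = 2976, so the area is 1488.
The number of boundary lattice points is Σ gcd(|Δx|,|Δy|) = gcd(45,75) + gcd(1,45) + gcd(45,54) + gcd(1,24) = 15+1+9+1 = 26.
By Pick's theorem I = A − B/2 + 1 = 1488 − 26/2 + 1 = 1476.

1476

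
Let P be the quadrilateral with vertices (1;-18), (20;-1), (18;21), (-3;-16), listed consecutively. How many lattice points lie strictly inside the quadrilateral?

The shoelace formula gives twice the area as |[1·(-1) − 20·(-18)] + [20·21 − 18·(-1)] + [18·(-16) − (-3)·21] + [(-3)·(-18) − 1·(-16)]| = 642, so the area is 321.
Summing gcd(|Δx|,|Δy|) over the edges gives the boundary count: gcd(19,17) + gcd(2,22) + gcd(21,37) + gcd(4,2) = 1+2+1+2 = 6.
Pick's theorem gives I = A − B/2 + 1 = 321 − 6/2 + 1 = 319.

319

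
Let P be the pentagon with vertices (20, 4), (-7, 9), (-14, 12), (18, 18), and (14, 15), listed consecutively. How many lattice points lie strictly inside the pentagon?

Using the shoelace formula, 2A = |(20·9 − (-7)·4) + ((-7)·12 − (-14)·9) + ((-14)·18 − 18·12) + (18·15 − 14·18) + (14·4 − 20·15)| = 444, so the area is 222.
The number of boundary lattice points is Σ gcd(|Δx|,|Δy|) = gcd(27,5) + gcd(7,3) + gcd(32,6) + gcd(4,3) + gcd(6,11) = 1+1+2+1+1 = 6.
By Pick's theorem A = I + B/2 − 1, so I = 222 − 6/2 + 1 = 220.

220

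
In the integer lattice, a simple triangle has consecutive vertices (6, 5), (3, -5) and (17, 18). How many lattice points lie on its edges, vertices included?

Along each edge there are gcd(|Δx|,|Δy|)+1 lattice points, so counting each shared vertex once the boundary has gcd(3,10) + gcd(14,23) + gcd(11,13) = 1+1+1 = 3.

3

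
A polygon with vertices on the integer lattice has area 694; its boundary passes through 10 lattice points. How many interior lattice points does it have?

From Pick's theorem, I = A − B/2 + 1 = 694 − 10/2 + 1 = 690.

690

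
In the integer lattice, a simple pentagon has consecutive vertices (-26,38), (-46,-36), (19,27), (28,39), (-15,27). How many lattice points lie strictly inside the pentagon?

1784

The shoelace formula gives twice the area as |[(-26)·(-36) − (-46)·38] + [(-46)·27 − 19·(-36)] + [19·39 − 28·27] + [28·27 − (-15)·39] + [(-15)·38 − (-26)·27]| = 3584, so the area is 1792.
Summing gcd(|Δx|,|Δy|) over the edges gives the boundary count: gcd(20,74) + gcd(65,63) + gcd(9,12) + gcd(43,12) + gcd(11,11) = 2+1+3+1+11 = 18.
By Pick's theorem A = I + B/2 − 1, so I = 1792 − 18/2 + 1 = 1784.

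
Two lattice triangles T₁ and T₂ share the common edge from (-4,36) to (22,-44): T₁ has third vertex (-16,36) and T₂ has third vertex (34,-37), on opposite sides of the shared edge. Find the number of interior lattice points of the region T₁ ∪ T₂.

1044

The union is the simple quadrilateral with vertices (-4,36), (-16,36), (22,-44), (34,-37) in order.
By the shoelace formula, twice the signed area is |((-4)·36 − (-16)·36) + ((-16)·(-44) − 22·36) + (22·(-37) − 34·(-44)) + (34·36 − (-4)·(-37))| = 2102, so the area is 1051.
Summing gcd(|Δx|,|Δy|) over the edges gives the boundary count: gcd(12,0) + gcd(38,80) + gcd(12,7) + gcd(38,73) = 12+2+1+1 = 16.
By Pick's theorem I = A − B/2 + 1 = 1051 − 16/2 + 1 = 1044.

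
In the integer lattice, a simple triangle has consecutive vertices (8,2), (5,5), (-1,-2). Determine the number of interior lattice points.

By the shoelace formula, twice the signed area is |(8·5 − 5·2) + (5·(-2) − (-1)·5) + ((-1)·2 − 8·(-2))| = 39, so the area is 19.5.
Summing gcd(|Δx|,|Δy|) over the edges gives the boundary count: gcd(3,3) + gcd(6,7) + gcd(9,4) = 3+1+1 = 5.
Pick's theorem gives I = A − B/2 + 1 = 19.5 − 5/2 + 1 = 18.

18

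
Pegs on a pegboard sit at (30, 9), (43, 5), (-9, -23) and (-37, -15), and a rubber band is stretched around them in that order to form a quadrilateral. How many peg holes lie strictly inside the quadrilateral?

886

Using the shoelace formula, 2A = |[30·5 − 43·9] + [43·(-23) − (-9)·5] + [(-9)·(-15) − (-37)·(-23)] + [(-37)·9 − 30·(-15)]| = 1780, so the area is 890.
Summing gcd(|Δx|,|Δy|) over the edges gives the boundary count: gcd(13,4) + gcd(52,28) + gcd(28,8) + gcd(67,24) = 1+4+4+1 = 10.
Pick's theorem gives I = A − B/2 + 1 = 890 − 10/2 + 1 = 886.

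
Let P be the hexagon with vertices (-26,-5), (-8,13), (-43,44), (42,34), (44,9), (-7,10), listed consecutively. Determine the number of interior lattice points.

1888

The shoelace formula gives twice the area as |((-26)·13 − (-8)·(-5)) + ((-8)·44 − (-43)·13) + ((-43)·34 − 42·44) + (42·9 − 44·34) + (44·10 − (-7)·9) + ((-7)·(-5) − (-26)·10)| = 3801, so the area is 1900.5.
Summing gcd(|Δx|,|Δy|) over the edges gives the boundary count: gcd(18,18) + gcd(35,31) + gcd(85,10) + gcd(2,25) + gcd(51,1) + gcd(19,15) = 18+1+5+1+1+1 = 27.
By Pick's theorem A = I + B/2 − 1, so I = 1900.5 − 27/2 + 1 = 1888.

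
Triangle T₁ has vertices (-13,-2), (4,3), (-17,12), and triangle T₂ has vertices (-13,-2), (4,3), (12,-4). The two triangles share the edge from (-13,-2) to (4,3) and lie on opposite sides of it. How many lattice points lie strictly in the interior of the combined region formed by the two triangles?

206

The union is the simple quadrilateral with vertices (-13,-2), (-17,12), (4,3), (12,-4) in order.
Using the shoelace formula, 2A = |((-13)·12 − (-17)·(-2)) + ((-17)·3 − 4·12) + (4·(-4) − 12·3) + (12·(-2) − (-13)·(-4))| = 417, so the area is 208.5.
Along each edge there are gcd(|Δx|,|Δy|)+1 lattice points, so counting each shared vertex once the boundary has gcd(4,14) + gcd(21,9) + gcd(8,7) + gcd(25,2) = 2+3+1+1 = 7.
By Pick's theorem I = A − B/2 + 1 = 208.5 − 7/2 + 1 = 206.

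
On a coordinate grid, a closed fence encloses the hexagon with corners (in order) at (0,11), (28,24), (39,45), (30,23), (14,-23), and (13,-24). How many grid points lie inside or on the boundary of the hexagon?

676

Using the shoelace formula, 2A = |(0·24 − 28·11) + (28·45 − 39·24) + (39·23 − 30·45) + (30·(-23) − 14·23) + (14·(-24) − 13·(-23)) + (13·11 − 0·(-24))| = 1343, so the area is 671.5.
Summing gcd(|Δx|,|Δy|) over the edges gives the boundary count: gcd(28,13) + gcd(11,21) + gcd(9,22) + gcd(16,46) + gcd(1,1) + gcd(13,35) = 1+1+1+2+1+1 = 7.
Pick's theorem gives I = A − B/2 + 1 = 671.5 − 7/2 + 1 = 669, so the closed region contains I + B = 669 + 7 = 676 lattice points.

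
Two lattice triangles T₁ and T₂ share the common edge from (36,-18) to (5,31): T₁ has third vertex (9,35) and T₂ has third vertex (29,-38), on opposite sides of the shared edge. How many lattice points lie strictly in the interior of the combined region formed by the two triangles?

The union is the simple quadrilateral with vertices (36,-18), (9,35), (5,31), (29,-38) in order.
The shoelace formula gives twice the area as |(36·35 − 9·(-18)) + (9·31 − 5·35) + (5·(-38) − 29·31) + (29·(-18) − 36·(-38))| = 1283, so the area is 641.5.
The number of boundary lattice points is Σ gcd(|Δx|,|Δy|) = gcd(27,53) + gcd(4,4) + gcd(24,69) + gcd(7,20) = 1+4+3+1 = 9.
By Pick's theorem I = A − B/2 + 1 = 641.5 − 9/2 + 1 = 638.

638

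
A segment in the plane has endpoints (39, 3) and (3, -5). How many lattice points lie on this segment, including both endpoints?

5

The number of lattice points on a segment between lattice points is gcd(|Δx|,|Δy|) + 1 = gcd(36,8) + 1 = 4 + 1 = 5.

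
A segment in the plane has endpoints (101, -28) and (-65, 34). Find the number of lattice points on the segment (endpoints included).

3

The number of lattice points on a segment between lattice points is gcd(|Δx|,|Δy|) + 1 = gcd(166,62) + 1 = 2 + 1 = 3.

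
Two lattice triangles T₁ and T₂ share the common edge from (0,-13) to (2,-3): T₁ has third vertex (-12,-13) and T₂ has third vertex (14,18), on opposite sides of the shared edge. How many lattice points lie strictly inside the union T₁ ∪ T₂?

91

The union is the simple quadrilateral with vertices (0,-13), (-12,-13), (2,-3), (14,18) in order.
By the shoelace formula, twice the signed area is |[0·(-13) − (-12)·(-13)] + [(-12)·(-3) − 2·(-13)] + [2·18 − 14·(-3)] + [14·(-13) − 0·18]| = 198, so the area is 99.
Summing gcd(|Δx|,|Δy|) over the edges gives the boundary count: gcd(12,0) + gcd(14,10) + gcd(12,21) + gcd(14,31) = 12+2+3+1 = 18.
By Pick's theorem I = A − B/2 + 1 = 99 − 18/2 + 1 = 91.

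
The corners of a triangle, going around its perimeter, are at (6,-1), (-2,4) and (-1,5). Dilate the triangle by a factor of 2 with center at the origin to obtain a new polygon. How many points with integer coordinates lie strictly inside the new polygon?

The shoelace formula gives twice the area as |[6·4 − (-2)·(-1)] + [(-2)·5 − (-1)·4] + [(-1)·(-1) − 6·5]| = 13, so the area is 6.5.
Summing gcd(|Δx|,|Δy|) over the edges gives the boundary count: gcd(8,5) + gcd(1,1) + gcd(7,6) = 1+1+1 = 3.
Scaling by 2 multiplies the area by 2² = 4 (so the new area is 26) and multiplies the boundary lattice-point count by 2, giving 6.
By Pick's theorem, the interior count of the dilated polygon is 26 − 6/2 + 1 = 24.

24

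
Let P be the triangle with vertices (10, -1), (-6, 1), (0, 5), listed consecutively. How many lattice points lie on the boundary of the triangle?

Summing gcd(|Δx|,|Δy|) over the edges gives the boundary count: gcd(16,2) + gcd(6,4) + gcd(10,6) = 2+2+2 = 6.

6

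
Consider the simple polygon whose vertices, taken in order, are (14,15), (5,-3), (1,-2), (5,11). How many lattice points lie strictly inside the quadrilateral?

By the shoelace formula, twice the signed area is |(14·(-3) − 5·15) + (5·(-2) − 1·(-3)) + (1·11 − 5·(-2)) + (5·15 − 14·11)| = 182, so the area is 91.
The number of boundary lattice points is Σ gcd(|Δx|,|Δy|) = gcd(9,18) + gcd(4,1) + gcd(4,13) + gcd(9,4) = 9+1+1+1 = 12.
Pick's theorem gives I = A − B/2 + 1 = 91 − 12/2 + 1 = 86.

86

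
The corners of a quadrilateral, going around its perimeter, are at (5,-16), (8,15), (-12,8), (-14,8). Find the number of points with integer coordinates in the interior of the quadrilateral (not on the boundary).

By the shoelace formula, twice the signed area is |(5·15 − 8·(-16)) + (8·8 − (-12)·15) + ((-12)·8 − (-14)·8) + ((-14)·(-16) − 5·8)| = 647, so the area is 647/2.
Summing gcd(|Δx|,|Δy|) over the edges gives the boundary count: gcd(3,31) + gcd(20,7) + gcd(2,0) + gcd(19,24) = 1+1+2+1 = 5.
Pick's theorem gives I = A − B/2 + 1 = 647/2 − 5/2 + 1 = 322.

322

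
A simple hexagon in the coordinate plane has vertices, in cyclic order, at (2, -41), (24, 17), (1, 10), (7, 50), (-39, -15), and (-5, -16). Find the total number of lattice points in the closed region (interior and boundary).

Using the shoelace formula, 2A = |(2·17 − 24·(-41)) + (24·10 − 1·17) + (1·50 − 7·10) + (7·(-15) − (-39)·50) + ((-39)·(-16) − (-5)·(-15)) + ((-5)·(-41) − 2·(-16))| = 3852, so the area is 1926.
The number of boundary lattice points is Σ gcd(|Δx|,|Δy|) = gcd(22,58) + gcd(23,7) + gcd(6,40) + gcd(46,65) + gcd(34,1) + gcd(7,25) = 2+1+2+1+1+1 = 8.
Pick's theorem gives I = A − B/2 + 1 = 1926 − 8/2 + 1 = 1923, so the closed region contains I + B = 1923 + 8 = 1931 lattice points.

1931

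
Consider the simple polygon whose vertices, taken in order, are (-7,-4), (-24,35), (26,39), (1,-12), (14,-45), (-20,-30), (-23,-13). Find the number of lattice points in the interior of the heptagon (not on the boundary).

By the shoelace formula, twice the signed area is |((-7)·35 − (-24)·(-4)) + ((-24)·39 − 26·35) + (26·(-12) − 1·39) + (1·(-45) − 14·(-12)) + (14·(-30) − (-20)·(-45)) + ((-20)·(-13) − (-23)·(-30)) + ((-23)·(-4) − (-7)·(-13))| = 4164, so the area is 2082.
Along each edge there are gcd(|Δx|,|Δy|)+1 lattice points, so counting each shared vertex once the boundary has gcd(17,39) + gcd(50,4) + gcd(25,51) + gcd(13,33) + gcd(34,15) + gcd(3,17) + gcd(16,9) = 1+2+1+1+1+1+1 = 8.
Pick's theorem gives I = A − B/2 + 1 = 2082 − 8/2 + 1 = 2079.

2079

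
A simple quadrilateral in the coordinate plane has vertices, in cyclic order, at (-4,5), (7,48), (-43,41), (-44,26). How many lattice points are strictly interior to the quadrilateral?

By the shoelace formula, twice the signed area is |[(-4)·48 − 7·5] + [7·41 − (-43)·48] + [(-43)·26 − (-44)·41] + [(-44)·5 − (-4)·26]| = 2694, so the area is 1347.
Summing gcd(|Δx|,|Δy|) over the edges gives the boundary count: gcd(11,43) + gcd(50,7) + gcd(1,15) + gcd(40,21) = 1+1+1+1 = 4.
Pick's theorem gives I = A − B/2 + 1 = 1347 − 4/2 + 1 = 1346.

1346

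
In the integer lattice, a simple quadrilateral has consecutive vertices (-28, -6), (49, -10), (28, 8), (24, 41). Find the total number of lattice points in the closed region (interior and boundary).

By the shoelace formula, twice the signed area is |[(-28)·(-10) − 49·(-6)] + [49·8 − 28·(-10)] + [28·41 − 24·8] + [24·(-6) − (-28)·41]| = 3206, so the area is 1603.
Along each edge there are gcd(|Δx|,|Δy|)+1 lattice points, so counting each shared vertex once the boundary has gcd(77,4) + gcd(21,18) + gcd(4,33) + gcd(52,47) = 1+3+1+1 = 6.
Pick's theorem gives I = A − B/2 + 1 = 1603 − 6/2 + 1 = 1601, so the closed region contains I + B = 1601 + 6 = 1607 lattice points.

1607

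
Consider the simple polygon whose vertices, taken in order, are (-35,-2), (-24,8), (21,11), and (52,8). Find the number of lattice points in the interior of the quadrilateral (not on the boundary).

492

The shoelace formula gives twice the area as |[(-35)·8 − (-24)·(-2)] + [(-24)·11 − 21·8] + [21·8 − 52·11] + [52·(-2) − (-35)·8]| = 988, so the area is 494.
Along each edge there are gcd(|Δx|,|Δy|)+1 lattice points, so counting each shared vertex once the boundary has gcd(11,10) + gcd(45,3) + gcd(31,3) + gcd(87,10) = 1+3+1+1 = 6.
By Pick's theorem A = I + B/2 − 1, so I = 494 − 6/2 + 1 = 492.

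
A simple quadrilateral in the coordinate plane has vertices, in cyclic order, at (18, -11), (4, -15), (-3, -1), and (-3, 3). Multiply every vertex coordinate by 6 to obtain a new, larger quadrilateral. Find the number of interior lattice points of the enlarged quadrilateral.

Using the shoelace formula, 2A = |(18·(-15) − 4·(-11)) + (4·(-1) − (-3)·(-15)) + ((-3)·3 − (-3)·(-1)) + ((-3)·(-11) − 18·3)| = 308, so the area is 154.
Summing gcd(|Δx|,|Δy|) over the edges gives the boundary count: gcd(14,4) + gcd(7,14) + gcd(0,4) + gcd(21,14) = 2+7+4+7 = 20.
Scaling by 6 multiplies the area by 6² = 36 (so the new area is 5544) and multiplies the boundary lattice-point count by 6, giving 120.
By Pick's theorem, the interior count of the dilated polygon is 5544 − 120/2 + 1 = 5485.

5485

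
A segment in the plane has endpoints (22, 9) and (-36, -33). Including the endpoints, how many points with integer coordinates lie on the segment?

The number of lattice points on a segment between lattice points is gcd(|Δx|,|Δy|) + 1 = gcd(58,42) + 1 = 2 + 1 = 3.

3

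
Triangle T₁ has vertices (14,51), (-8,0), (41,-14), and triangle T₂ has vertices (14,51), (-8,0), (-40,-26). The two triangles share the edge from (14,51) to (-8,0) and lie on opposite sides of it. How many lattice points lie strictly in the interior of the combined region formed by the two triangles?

1929

The union is the simple quadrilateral with vertices (14,51), (41,-14), (-8,0), (-40,-26) in order.
The shoelace formula gives twice the area as |[14·(-14) − 41·51] + [41·0 − (-8)·(-14)] + [(-8)·(-26) − (-40)·0] + [(-40)·51 − 14·(-26)]| = 3867, so the area is 3867/2.
Summing gcd(|Δx|,|Δy|) over the edges gives the boundary count: gcd(27,65) + gcd(49,14) + gcd(32,26) + gcd(54,77) = 1+7+2+1 = 11.
By Pick's theorem I = A − B/2 + 1 = 3867/2 − 11/2 + 1 = 1929.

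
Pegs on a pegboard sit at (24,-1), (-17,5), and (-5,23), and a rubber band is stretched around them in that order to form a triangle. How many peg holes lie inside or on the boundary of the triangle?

Using the shoelace formula, 2A = |[24·5 − (-17)·(-1)] + [(-17)·23 − (-5)·5] + [(-5)·(-1) − 24·23]| = 810, so the area is 405.
Summing gcd(|Δx|,|Δy|) over the edges gives the boundary count: gcd(41,6) + gcd(12,18) + gcd(29,24) = 1+6+1 = 8.
Pick's theorem gives I = A − B/2 + 1 = 405 − 8/2 + 1 = 402, so the closed region contains I + B = 402 + 8 = 410 lattice points.

410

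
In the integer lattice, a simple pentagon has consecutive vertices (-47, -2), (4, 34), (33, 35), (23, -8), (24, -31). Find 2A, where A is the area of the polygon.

5667

Using the shoelace formula, 2A = |[(-47)·34 − 4·(-2)] + [4·35 − 33·34] + [33·(-8) − 23·35] + [23·(-31) − 24·(-8)] + [24·(-2) − (-47)·(-31)]| = 5667, so the area is 5667/2.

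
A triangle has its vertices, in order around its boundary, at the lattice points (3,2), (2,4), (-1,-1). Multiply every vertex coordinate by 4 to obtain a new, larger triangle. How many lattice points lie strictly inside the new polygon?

83

Using the shoelace formula, 2A = |[3·4 − 2·2] + [2·(-1) − (-1)·4] + [(-1)·2 − 3·(-1)]| = 11, so the area is 5.5.
Summing gcd(|Δx|,|Δy|) over the edges gives the boundary count: gcd(1,2) + gcd(3,5) + gcd(4,3) = 1+1+1 = 3.
Scaling by 4 multiplies the area by 4² = 16 (so the new area is 88) and multiplies the boundary lattice-point count by 4, giving 12.
By Pick's theorem, the interior count of the dilated polygon is 88 − 12/2 + 1 = 83.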